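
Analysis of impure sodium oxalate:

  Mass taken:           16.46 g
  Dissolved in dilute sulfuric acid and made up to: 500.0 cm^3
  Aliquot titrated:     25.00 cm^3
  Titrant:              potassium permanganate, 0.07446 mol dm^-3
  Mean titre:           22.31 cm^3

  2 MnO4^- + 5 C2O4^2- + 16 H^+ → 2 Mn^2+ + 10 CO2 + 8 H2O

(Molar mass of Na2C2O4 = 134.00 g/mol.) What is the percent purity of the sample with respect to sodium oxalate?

n(KMnO4) per titration = 0.02231 × 0.07446 = 1.661 × 10^-3 mol
From the 5:2 ratio, n(Na2C2O4) in each aliquot = 5/2 × 1.661 × 10^-3 = 4.153 × 10^-3 mol
n(Na2C2O4) in the whole flask = 4.153 × 10^-3 × 500.0/25.00 = 0.08306 mol
mass of Na2C2O4 = 0.08306 × 134.00 = 11.13 g
% Na2C2O4 = 11.13 / 16.46 × 100 = 67.62 %

67.62 %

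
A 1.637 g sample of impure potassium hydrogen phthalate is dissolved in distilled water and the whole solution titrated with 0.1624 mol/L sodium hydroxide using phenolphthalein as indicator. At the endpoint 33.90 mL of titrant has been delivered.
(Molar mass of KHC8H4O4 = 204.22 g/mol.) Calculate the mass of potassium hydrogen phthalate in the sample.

KHC8H4O4 + NaOH → KNaC8H4O4 + H2O
n(NaOH) = 0.03390 L × 0.1624 mol/L = 5.505 × 10^-3 mol
n(KHC8H4O4) = 5.505 × 10^-3 mol (1:1 ratio)
mass of KHC8H4O4 = 5.505 × 10^-3 × 204.22 g/mol = 1.124 g

1.124 g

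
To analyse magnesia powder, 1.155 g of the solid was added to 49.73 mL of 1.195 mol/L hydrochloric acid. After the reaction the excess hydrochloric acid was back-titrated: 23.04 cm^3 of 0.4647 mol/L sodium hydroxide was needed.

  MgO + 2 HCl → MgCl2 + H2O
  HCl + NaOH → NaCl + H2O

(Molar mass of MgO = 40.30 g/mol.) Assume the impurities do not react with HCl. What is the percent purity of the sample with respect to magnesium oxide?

85.00 %

n(HCl) added = 0.04973 × 1.195 = 0.05943 mol
n(NaOH) used in back-titration = 0.02304 × 0.4647 = 0.01071 mol
n(HCl) left over = 0.01071 mol (1:1 ratio)
n(HCl) consumed by analyte = 0.05943 − 0.01071 = 0.04872 mol
From the 1:2 ratio, n(MgO) = 1/2 × 0.04872 = 0.02436 mol
mass of MgO = 0.02436 × 40.30 = 0.9817 g
% MgO = 0.9817 / 1.155 × 100 = 85.00 %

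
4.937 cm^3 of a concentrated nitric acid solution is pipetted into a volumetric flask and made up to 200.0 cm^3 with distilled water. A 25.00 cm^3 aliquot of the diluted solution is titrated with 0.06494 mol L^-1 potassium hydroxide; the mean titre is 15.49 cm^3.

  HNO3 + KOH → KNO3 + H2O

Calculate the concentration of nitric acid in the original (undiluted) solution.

n(KOH) = 0.01549 × 0.06494 = 1.006 × 10^-3 mol
n(HNO3) in the aliquot = 1.006 × 10^-3 mol (1:1 ratio)
[HNO3]_dilute = 1.006 × 10^-3 / 0.02500 = 0.04024 mol/L
Dilution factor = 200.0 / 4.937 = 40.51
[HNO3]_stock = 0.04024 × 40.51 = 1.630 mol/L

1.630 mol/L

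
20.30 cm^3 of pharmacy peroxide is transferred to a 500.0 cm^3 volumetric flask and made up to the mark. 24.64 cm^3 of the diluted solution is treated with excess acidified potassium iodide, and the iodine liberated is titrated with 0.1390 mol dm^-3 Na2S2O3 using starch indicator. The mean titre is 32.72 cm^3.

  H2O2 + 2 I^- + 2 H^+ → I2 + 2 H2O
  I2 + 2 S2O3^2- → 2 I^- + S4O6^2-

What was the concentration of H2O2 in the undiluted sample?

n(S2O3^2-) = 0.03272 × 0.1390 = 4.548 × 10^-3 mol
n(I2) = n(S2O3^2-)/2 = 2.274 × 10^-3 mol
n(H2O2) in the aliquot = 2.274 × 10^-3 mol (1:1 ratio)
[H2O2]_dilute = 2.274 × 10^-3 / 0.02464 = 0.09229 mol/L
[H2O2]_original = 0.09229 × 500.0/20.30 = 2.273 mol/L

2.273 mol/L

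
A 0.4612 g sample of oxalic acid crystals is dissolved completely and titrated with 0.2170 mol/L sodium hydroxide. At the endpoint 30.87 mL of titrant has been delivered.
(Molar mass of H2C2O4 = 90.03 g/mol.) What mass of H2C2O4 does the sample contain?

H2C2O4 + 2 NaOH → Na2C2O4 + 2 H2O
n(NaOH) = 0.03087 L × 0.2170 mol/L = 6.699 × 10^-3 mol
From the 1:2 ratio, n(H2C2O4) = 1/2 × 6.699 × 10^-3 = 3.349 × 10^-3 mol
mass of H2C2O4 = 3.349 × 10^-3 × 90.03 g/mol = 0.3015 g

0.3015 g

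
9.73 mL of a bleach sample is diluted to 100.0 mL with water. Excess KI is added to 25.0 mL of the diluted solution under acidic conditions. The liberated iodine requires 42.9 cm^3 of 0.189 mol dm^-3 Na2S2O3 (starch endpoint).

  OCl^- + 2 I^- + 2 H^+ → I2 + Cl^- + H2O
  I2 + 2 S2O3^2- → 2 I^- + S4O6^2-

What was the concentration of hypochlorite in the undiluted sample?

n(S2O3^2-) = 0.0429 × 0.189 = 8.11 × 10^-3 mol
n(I2) = n(S2O3^2-)/2 = 4.05 × 10^-3 mol
n(OCl^-) in the aliquot = 4.05 × 10^-3 mol (1:1 ratio)
[OCl^-]_dilute = 4.05 × 10^-3 / 0.0250 = 0.162 mol/L
[OCl^-]_original = 0.162 × 100.0/9.73 = 1.67 mol/L

1.67 mol/L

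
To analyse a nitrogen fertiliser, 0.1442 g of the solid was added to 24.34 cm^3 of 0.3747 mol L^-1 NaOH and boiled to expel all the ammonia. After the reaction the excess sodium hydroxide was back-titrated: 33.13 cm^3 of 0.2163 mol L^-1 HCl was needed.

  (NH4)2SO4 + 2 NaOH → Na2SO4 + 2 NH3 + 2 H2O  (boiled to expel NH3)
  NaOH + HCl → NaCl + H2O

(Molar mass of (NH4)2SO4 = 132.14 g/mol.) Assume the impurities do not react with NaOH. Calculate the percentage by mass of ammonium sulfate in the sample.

89.54 %

n(NaOH) added = 0.02434 × 0.3747 = 9.120 × 10^-3 mol
n(HCl) used in back-titration = 0.03313 × 0.2163 = 7.166 × 10^-3 mol
n(NaOH) left over = 7.166 × 10^-3 mol (1:1 ratio)
n(NaOH) consumed by analyte = 9.120 × 10^-3 − 7.166 × 10^-3 = 1.954 × 10^-3 mol
From the 1:2 ratio, n((NH4)2SO4) = 1/2 × 1.954 × 10^-3 = 9.771 × 10^-4 mol
mass of (NH4)2SO4 = 9.771 × 10^-4 × 132.14 = 0.1291 g
% (NH4)2SO4 = 0.1291 / 0.1442 × 100 = 89.54 %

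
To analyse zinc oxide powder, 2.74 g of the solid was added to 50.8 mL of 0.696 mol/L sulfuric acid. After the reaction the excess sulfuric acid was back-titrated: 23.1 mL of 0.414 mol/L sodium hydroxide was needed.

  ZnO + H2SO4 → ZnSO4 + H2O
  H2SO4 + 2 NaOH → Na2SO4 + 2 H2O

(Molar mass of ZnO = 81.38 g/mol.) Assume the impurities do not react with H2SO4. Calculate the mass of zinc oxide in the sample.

2.49 g

n(H2SO4) added = 0.0508 × 0.696 = 0.0354 mol
n(NaOH) used in back-titration = 0.0231 × 0.414 = 9.56 × 10^-3 mol
From the 1:2 ratio, n(H2SO4) left over = 1/2 × 9.56 × 10^-3 = 4.78 × 10^-3 mol
n(H2SO4) consumed by analyte = 0.0354 − 4.78 × 10^-3 = 0.0306 mol
n(ZnO) = 0.0306 mol (1:1 ratio)
mass of ZnO = 0.0306 × 81.38 = 2.49 g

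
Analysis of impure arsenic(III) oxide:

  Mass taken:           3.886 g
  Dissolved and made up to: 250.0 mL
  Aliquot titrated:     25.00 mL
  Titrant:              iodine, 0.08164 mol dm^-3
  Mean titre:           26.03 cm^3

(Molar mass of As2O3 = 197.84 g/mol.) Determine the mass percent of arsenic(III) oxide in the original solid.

As2O3 + 2 I2 + 2 H2O → As2O5 + 4 HI
n(I2) per titration = 0.02603 × 0.08164 = 2.125 × 10^-3 mol
From the 1:2 ratio, n(As2O3) in each aliquot = 1/2 × 2.125 × 10^-3 = 1.063 × 10^-3 mol
n(As2O3) in the whole flask = 1.063 × 10^-3 × 250.0/25.00 = 0.01063 mol
mass of As2O3 = 0.01063 × 197.84 = 2.102 g
% As2O3 = 2.102 / 3.886 × 100 = 54.10 %

54.10 %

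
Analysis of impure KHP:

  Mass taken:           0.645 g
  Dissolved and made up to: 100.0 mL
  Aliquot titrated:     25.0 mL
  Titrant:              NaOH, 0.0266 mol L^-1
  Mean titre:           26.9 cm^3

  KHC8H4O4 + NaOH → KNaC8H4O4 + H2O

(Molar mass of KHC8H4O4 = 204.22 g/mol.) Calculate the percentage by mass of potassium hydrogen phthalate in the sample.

90.6 %

n(NaOH) per titration = 0.0269 × 0.0266 = 7.16 × 10^-4 mol
n(KHC8H4O4) in each aliquot = 7.16 × 10^-4 mol (1:1 ratio)
n(KHC8H4O4) in the whole flask = 7.16 × 10^-4 × 100.0/25.0 = 2.86 × 10^-3 mol
mass of KHC8H4O4 = 2.86 × 10^-3 × 204.22 = 0.585 g
% KHC8H4O4 = 0.585 / 0.645 × 100 = 90.6 %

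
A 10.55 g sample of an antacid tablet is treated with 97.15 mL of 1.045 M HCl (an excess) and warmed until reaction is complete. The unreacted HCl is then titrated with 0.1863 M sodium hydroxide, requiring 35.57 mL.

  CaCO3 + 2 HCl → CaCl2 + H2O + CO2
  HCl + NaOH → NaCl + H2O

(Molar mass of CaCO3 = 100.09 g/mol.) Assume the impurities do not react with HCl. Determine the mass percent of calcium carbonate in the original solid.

n(HCl) added = 0.09715 × 1.045 = 0.1015 mol
n(NaOH) used in back-titration = 0.03557 × 0.1863 = 6.627 × 10^-3 mol
n(HCl) left over = 6.627 × 10^-3 mol (1:1 ratio)
n(HCl) consumed by analyte = 0.1015 − 6.627 × 10^-3 = 0.09490 mol
From the 1:2 ratio, n(CaCO3) = 1/2 × 0.09490 = 0.04745 mol
mass of CaCO3 = 0.04745 × 100.09 = 4.749 g
% CaCO3 = 4.749 / 10.55 × 100 = 45.01 %

45.01 %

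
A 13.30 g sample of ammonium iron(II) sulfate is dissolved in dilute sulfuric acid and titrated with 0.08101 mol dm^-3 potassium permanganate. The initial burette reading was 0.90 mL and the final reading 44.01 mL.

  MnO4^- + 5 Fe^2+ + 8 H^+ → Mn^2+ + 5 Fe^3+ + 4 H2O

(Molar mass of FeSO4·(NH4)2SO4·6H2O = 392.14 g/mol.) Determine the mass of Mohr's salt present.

6.847 g

n(KMnO4) = 0.04311 L × 0.08101 mol/L = 3.492 × 10^-3 mol
From the 5:1 ratio, n(FeSO4·(NH4)2SO4·6H2O) = 5/1 × 3.492 × 10^-3 = 0.01746 mol
mass of FeSO4·(NH4)2SO4·6H2O = 0.01746 × 392.14 g/mol = 6.847 g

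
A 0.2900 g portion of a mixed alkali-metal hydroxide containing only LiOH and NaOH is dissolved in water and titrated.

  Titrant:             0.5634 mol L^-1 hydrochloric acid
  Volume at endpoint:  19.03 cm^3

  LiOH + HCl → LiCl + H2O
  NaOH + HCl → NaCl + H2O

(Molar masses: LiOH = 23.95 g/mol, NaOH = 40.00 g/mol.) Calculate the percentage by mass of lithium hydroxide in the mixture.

71.45 %

n(HCl) = 0.01903 × 0.5634 = 0.01072 mol
Let x = n(LiOH), y = n(NaOH).
Titrant: 1x + 1y = 0.01072;  mass: 23.95x + 40.00y = 0.2900
Solving, x = 8.652 × 10^-3 mol, y = 2.070 × 10^-3 mol
mass of LiOH = 8.652 × 10^-3 × 23.95 = 0.2072 g
% LiOH = 0.2072 / 0.2900 × 100 = 71.45 %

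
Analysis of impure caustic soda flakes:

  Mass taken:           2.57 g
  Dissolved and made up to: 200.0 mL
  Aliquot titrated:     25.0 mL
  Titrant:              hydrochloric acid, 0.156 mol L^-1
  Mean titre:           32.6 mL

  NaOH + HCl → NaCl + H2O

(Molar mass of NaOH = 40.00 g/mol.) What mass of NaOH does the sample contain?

1.63 g

n(HCl) per titration = 0.0326 × 0.156 = 5.09 × 10^-3 mol
n(NaOH) in each aliquot = 5.09 × 10^-3 mol (1:1 ratio)
n(NaOH) in the whole flask = 5.09 × 10^-3 × 200.0/25.0 = 0.0407 mol
mass of NaOH = 0.0407 × 40.00 = 1.63 g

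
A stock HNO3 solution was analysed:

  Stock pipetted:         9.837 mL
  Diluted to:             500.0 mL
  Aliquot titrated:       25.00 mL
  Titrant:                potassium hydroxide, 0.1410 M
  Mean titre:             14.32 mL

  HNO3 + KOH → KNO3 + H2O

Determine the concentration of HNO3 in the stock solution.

n(KOH) = 0.01432 × 0.1410 = 2.019 × 10^-3 mol
n(HNO3) in the aliquot = 2.019 × 10^-3 mol (1:1 ratio)
[HNO3]_dilute = 2.019 × 10^-3 / 0.02500 = 0.08076 mol/L
Dilution factor = 500.0 / 9.837 = 50.83
[HNO3]_stock = 0.08076 × 50.83 = 4.105 mol/L

4.105 M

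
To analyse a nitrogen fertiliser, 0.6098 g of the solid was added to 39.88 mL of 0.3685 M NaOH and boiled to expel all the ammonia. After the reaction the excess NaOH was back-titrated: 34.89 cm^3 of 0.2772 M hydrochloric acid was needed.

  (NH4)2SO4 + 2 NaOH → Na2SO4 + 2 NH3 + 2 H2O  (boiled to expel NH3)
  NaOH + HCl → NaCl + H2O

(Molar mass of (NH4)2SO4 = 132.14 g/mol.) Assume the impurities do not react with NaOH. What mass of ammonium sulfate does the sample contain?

n(NaOH) added = 0.03988 × 0.3685 = 0.01470 mol
n(HCl) used in back-titration = 0.03489 × 0.2772 = 9.672 × 10^-3 mol
n(NaOH) left over = 9.672 × 10^-3 mol (1:1 ratio)
n(NaOH) consumed by analyte = 0.01470 − 9.672 × 10^-3 = 5.024 × 10^-3 mol
From the 1:2 ratio, n((NH4)2SO4) = 1/2 × 5.024 × 10^-3 = 2.512 × 10^-3 mol
mass of (NH4)2SO4 = 2.512 × 10^-3 × 132.14 = 0.3320 g

0.3320 g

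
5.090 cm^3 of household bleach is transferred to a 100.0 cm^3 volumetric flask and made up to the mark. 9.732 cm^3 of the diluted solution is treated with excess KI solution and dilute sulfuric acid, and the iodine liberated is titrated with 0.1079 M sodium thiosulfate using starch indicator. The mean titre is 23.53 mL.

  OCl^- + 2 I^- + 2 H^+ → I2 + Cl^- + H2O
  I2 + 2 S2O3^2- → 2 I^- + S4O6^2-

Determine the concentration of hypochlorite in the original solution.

n(S2O3^2-) = 0.02353 × 0.1079 = 2.539 × 10^-3 mol
n(I2) = n(S2O3^2-)/2 = 1.269 × 10^-3 mol
n(OCl^-) in the aliquot = 1.269 × 10^-3 mol (1:1 ratio)
[OCl^-]_dilute = 1.269 × 10^-3 / 0.009732 = 0.1304 mol/L
[OCl^-]_original = 0.1304 × 100.0/5.090 = 2.563 mol/L

2.563 M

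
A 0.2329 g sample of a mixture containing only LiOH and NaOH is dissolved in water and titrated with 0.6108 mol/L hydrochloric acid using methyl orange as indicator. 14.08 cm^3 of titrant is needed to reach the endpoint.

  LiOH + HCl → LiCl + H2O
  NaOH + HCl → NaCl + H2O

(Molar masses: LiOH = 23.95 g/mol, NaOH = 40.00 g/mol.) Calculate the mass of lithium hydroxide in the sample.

n(HCl) = 0.01408 × 0.6108 = 8.600 × 10^-3 mol
Let x = n(LiOH), y = n(NaOH).
Titrant: 1x + 1y = 8.600 × 10^-3;  mass: 23.95x + 40.00y = 0.2329
Solving, x = 6.922 × 10^-3 mol, y = 1.678 × 10^-3 mol
mass of LiOH = 6.922 × 10^-3 × 23.95 = 0.1658 g

0.1658 g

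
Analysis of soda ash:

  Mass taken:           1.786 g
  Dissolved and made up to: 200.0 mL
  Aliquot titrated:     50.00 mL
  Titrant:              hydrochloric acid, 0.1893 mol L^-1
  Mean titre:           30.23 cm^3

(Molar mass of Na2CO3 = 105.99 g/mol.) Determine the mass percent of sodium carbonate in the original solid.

Na2CO3 + 2 HCl → 2 NaCl + H2O + CO2
n(HCl) per titration = 0.03023 × 0.1893 = 5.723 × 10^-3 mol
From the 1:2 ratio, n(Na2CO3) in each aliquot = 1/2 × 5.723 × 10^-3 = 2.861 × 10^-3 mol
n(Na2CO3) in the whole flask = 2.861 × 10^-3 × 200.0/50.00 = 0.01145 mol
mass of Na2CO3 = 0.01145 × 105.99 = 1.213 g
% Na2CO3 = 1.213 / 1.786 × 100 = 67.92 %

67.92 %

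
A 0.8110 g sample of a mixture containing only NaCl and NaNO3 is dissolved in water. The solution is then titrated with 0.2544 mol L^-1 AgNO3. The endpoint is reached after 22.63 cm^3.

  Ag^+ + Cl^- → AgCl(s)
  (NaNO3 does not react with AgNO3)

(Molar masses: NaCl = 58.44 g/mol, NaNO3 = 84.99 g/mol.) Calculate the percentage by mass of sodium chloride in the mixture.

41.48 %

n(AgNO3) = 0.02263 × 0.2544 = 5.757 × 10^-3 mol
Let x = n(NaCl), y = n(NaNO3).
Titrant: 1x = 5.757 × 10^-3;  mass: 58.44x + 84.99y = 0.8110
Solving, x = 5.757 × 10^-3 mol, y = 5.584 × 10^-3 mol
mass of NaCl = 5.757 × 10^-3 × 58.44 = 0.3364 g
% NaCl = 0.3364 / 0.8110 × 100 = 41.48 %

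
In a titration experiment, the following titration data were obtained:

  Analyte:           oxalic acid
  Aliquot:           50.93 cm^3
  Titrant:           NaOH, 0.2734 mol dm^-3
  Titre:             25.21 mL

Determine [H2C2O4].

0.06767 mol/L

H2C2O4 + 2 NaOH → Na2C2O4 + 2 H2O
n(NaOH) = 0.02521 L × 0.2734 mol/L = 6.892 × 10^-3 mol
From the 1:2 mole ratio, n(H2C2O4) = 1/2 × 6.892 × 10^-3 = 3.446 × 10^-3 mol
[H2C2O4] = 3.446 × 10^-3 mol / 0.05093 L = 0.06767 mol/L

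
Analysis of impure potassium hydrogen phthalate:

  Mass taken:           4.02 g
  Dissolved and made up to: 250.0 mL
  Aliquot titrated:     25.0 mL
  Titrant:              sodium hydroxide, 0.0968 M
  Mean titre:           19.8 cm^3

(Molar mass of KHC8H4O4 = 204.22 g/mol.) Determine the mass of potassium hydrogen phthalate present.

3.91 g

KHC8H4O4 + NaOH → KNaC8H4O4 + H2O
n(NaOH) per titration = 0.0198 × 0.0968 = 1.92 × 10^-3 mol
n(KHC8H4O4) in each aliquot = 1.92 × 10^-3 mol (1:1 ratio)
n(KHC8H4O4) in the whole flask = 1.92 × 10^-3 × 250.0/25.0 = 0.0192 mol
mass of KHC8H4O4 = 0.0192 × 204.22 = 3.91 g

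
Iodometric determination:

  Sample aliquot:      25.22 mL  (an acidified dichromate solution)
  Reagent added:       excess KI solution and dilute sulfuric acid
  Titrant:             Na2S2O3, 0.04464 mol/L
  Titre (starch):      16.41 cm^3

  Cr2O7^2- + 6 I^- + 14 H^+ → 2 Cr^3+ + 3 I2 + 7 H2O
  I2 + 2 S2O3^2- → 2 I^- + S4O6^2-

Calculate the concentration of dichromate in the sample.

n(S2O3^2-) = 0.01641 × 0.04464 = 7.325 × 10^-4 mol
n(I2) = n(S2O3^2-)/2 = 3.663 × 10^-4 mol
From the 1:3 ratio, n(Cr2O7^2-) in the aliquot = 1/3 × 3.663 × 10^-4 = 1.221 × 10^-4 mol
[Cr2O7^2-] = 1.221 × 10^-4 / 0.02522 = 0.004841 mol/L

0.004841 mol/L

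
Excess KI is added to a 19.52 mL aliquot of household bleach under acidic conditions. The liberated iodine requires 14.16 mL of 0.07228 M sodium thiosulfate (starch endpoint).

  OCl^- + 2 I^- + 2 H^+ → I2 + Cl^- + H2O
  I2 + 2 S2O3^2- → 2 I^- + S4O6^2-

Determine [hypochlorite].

0.02622 M

n(S2O3^2-) = 0.01416 × 0.07228 = 1.023 × 10^-3 mol
n(I2) = n(S2O3^2-)/2 = 5.117 × 10^-4 mol
n(OCl^-) in the aliquot = 5.117 × 10^-4 mol (1:1 ratio)
[OCl^-] = 5.117 × 10^-4 / 0.01952 = 0.02622 mol/L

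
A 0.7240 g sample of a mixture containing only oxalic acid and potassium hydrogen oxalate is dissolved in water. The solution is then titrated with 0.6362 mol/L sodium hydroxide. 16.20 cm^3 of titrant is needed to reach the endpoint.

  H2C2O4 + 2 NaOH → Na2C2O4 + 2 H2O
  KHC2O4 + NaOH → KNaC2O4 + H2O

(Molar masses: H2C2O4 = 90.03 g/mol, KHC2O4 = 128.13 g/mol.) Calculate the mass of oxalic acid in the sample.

n(NaOH) = 0.01620 × 0.6362 = 0.01031 mol
Let x = n(H2C2O4), y = n(KHC2O4).
Titrant: 2x + 1y = 0.01031;  mass: 90.03x + 128.13y = 0.7240
Solving, x = 3.589 × 10^-3 mol, y = 3.129 × 10^-3 mol
mass of H2C2O4 = 3.589 × 10^-3 × 90.03 = 0.3231 g

0.3231 g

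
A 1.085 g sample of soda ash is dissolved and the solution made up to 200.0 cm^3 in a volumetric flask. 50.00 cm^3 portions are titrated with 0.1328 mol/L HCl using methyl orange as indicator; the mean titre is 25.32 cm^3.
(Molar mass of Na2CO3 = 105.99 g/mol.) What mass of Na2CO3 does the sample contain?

0.7128 g

Na2CO3 + 2 HCl → 2 NaCl + H2O + CO2
n(HCl) per titration = 0.02532 × 0.1328 = 3.362 × 10^-3 mol
From the 1:2 ratio, n(Na2CO3) in each aliquot = 1/2 × 3.362 × 10^-3 = 1.681 × 10^-3 mol
n(Na2CO3) in the whole flask = 1.681 × 10^-3 × 200.0/50.00 = 6.725 × 10^-3 mol
mass of Na2CO3 = 6.725 × 10^-3 × 105.99 = 0.7128 g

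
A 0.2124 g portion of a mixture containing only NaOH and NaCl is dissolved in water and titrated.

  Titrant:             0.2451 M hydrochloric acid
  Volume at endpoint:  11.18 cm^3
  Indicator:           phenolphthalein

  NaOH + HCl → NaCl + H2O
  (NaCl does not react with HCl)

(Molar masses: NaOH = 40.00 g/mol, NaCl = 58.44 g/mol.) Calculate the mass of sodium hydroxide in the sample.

0.1096 g

n(HCl) = 0.01118 × 0.2451 = 2.740 × 10^-3 mol
Let x = n(NaOH), y = n(NaCl).
Titrant: 1x = 2.740 × 10^-3;  mass: 40.00x + 58.44y = 0.2124
Solving, x = 2.740 × 10^-3 mol, y = 1.759 × 10^-3 mol
mass of NaOH = 2.740 × 10^-3 × 40.00 = 0.1096 g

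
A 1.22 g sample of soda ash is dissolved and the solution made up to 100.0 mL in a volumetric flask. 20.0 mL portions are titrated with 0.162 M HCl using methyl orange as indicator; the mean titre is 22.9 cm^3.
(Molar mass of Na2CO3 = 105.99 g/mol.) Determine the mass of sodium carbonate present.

Na2CO3 + 2 HCl → 2 NaCl + H2O + CO2
n(HCl) per titration = 0.0229 × 0.162 = 3.71 × 10^-3 mol
From the 1:2 ratio, n(Na2CO3) in each aliquot = 1/2 × 3.71 × 10^-3 = 1.85 × 10^-3 mol
n(Na2CO3) in the whole flask = 1.85 × 10^-3 × 100.0/20.0 = 9.27 × 10^-3 mol
mass of Na2CO3 = 9.27 × 10^-3 × 105.99 = 0.983 g

0.983 g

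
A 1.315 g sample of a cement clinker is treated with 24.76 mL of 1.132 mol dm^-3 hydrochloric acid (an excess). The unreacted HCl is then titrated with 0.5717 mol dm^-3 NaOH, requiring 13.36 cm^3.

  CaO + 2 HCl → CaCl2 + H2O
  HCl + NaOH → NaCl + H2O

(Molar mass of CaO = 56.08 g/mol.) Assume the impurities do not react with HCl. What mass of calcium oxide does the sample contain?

n(HCl) added = 0.02476 × 1.132 = 0.02803 mol
n(NaOH) used in back-titration = 0.01336 × 0.5717 = 7.638 × 10^-3 mol
n(HCl) left over = 7.638 × 10^-3 mol (1:1 ratio)
n(HCl) consumed by analyte = 0.02803 − 7.638 × 10^-3 = 0.02039 mol
From the 1:2 ratio, n(CaO) = 1/2 × 0.02039 = 0.01020 mol
mass of CaO = 0.01020 × 56.08 = 0.5717 g

0.5717 g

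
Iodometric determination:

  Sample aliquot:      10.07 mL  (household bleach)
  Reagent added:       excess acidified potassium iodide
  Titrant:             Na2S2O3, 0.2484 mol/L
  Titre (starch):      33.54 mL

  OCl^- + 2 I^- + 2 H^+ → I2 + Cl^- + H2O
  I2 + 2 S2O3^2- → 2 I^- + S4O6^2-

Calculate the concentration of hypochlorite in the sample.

0.4137 mol/L

n(S2O3^2-) = 0.03354 × 0.2484 = 8.331 × 10^-3 mol
n(I2) = n(S2O3^2-)/2 = 4.166 × 10^-3 mol
n(OCl^-) in the aliquot = 4.166 × 10^-3 mol (1:1 ratio)
[OCl^-] = 4.166 × 10^-3 / 0.01007 = 0.4137 mol/L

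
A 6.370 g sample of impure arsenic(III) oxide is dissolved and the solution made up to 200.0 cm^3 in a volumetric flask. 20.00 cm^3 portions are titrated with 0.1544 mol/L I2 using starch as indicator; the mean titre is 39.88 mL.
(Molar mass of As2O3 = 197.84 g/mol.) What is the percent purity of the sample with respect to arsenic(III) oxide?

As2O3 + 2 I2 + 2 H2O → As2O5 + 4 HI
n(I2) per titration = 0.03988 × 0.1544 = 6.157 × 10^-3 mol
From the 1:2 ratio, n(As2O3) in each aliquot = 1/2 × 6.157 × 10^-3 = 3.079 × 10^-3 mol
n(As2O3) in the whole flask = 3.079 × 10^-3 × 200.0/20.00 = 0.03079 mol
mass of As2O3 = 0.03079 × 197.84 = 6.091 g
% As2O3 = 6.091 / 6.370 × 100 = 95.62 %

95.62 %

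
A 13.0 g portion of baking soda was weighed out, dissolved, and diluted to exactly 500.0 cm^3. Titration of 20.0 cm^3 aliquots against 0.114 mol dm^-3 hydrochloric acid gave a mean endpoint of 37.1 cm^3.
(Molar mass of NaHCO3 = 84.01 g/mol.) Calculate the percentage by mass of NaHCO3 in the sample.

68.3 %

NaHCO3 + HCl → NaCl + H2O + CO2
n(HCl) per titration = 0.0371 × 0.114 = 4.23 × 10^-3 mol
n(NaHCO3) in each aliquot = 4.23 × 10^-3 mol (1:1 ratio)
n(NaHCO3) in the whole flask = 4.23 × 10^-3 × 500.0/20.0 = 0.106 mol
mass of NaHCO3 = 0.106 × 84.01 = 8.88 g
% NaHCO3 = 8.88 / 13.0 × 100 = 68.3 %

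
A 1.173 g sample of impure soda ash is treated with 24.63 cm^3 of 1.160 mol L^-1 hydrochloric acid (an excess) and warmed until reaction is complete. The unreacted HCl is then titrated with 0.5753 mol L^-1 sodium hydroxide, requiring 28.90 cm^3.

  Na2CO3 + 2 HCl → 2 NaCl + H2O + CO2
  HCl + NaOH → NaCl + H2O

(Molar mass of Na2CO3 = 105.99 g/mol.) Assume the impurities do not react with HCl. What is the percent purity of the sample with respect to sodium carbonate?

53.96 %

n(HCl) added = 0.02463 × 1.160 = 0.02857 mol
n(NaOH) used in back-titration = 0.02890 × 0.5753 = 0.01663 mol
n(HCl) left over = 0.01663 mol (1:1 ratio)
n(HCl) consumed by analyte = 0.02857 − 0.01663 = 0.01194 mol
From the 1:2 ratio, n(Na2CO3) = 1/2 × 0.01194 = 5.972 × 10^-3 mol
mass of Na2CO3 = 5.972 × 10^-3 × 105.99 = 0.6330 g
% Na2CO3 = 0.6330 / 1.173 × 100 = 53.96 %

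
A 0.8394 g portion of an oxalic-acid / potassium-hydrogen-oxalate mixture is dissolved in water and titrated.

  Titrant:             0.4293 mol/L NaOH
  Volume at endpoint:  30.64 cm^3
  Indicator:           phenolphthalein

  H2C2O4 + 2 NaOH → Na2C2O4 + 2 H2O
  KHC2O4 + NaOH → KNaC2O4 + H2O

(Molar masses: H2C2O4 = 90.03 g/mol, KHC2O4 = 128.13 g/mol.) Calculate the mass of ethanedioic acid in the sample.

n(NaOH) = 0.03064 × 0.4293 = 0.01315 mol
Let x = n(H2C2O4), y = n(KHC2O4).
Titrant: 2x + 1y = 0.01315;  mass: 90.03x + 128.13y = 0.8394
Solving, x = 5.089 × 10^-3 mol, y = 2.975 × 10^-3 mol
mass of H2C2O4 = 5.089 × 10^-3 × 90.03 = 0.4582 g

0.4582 g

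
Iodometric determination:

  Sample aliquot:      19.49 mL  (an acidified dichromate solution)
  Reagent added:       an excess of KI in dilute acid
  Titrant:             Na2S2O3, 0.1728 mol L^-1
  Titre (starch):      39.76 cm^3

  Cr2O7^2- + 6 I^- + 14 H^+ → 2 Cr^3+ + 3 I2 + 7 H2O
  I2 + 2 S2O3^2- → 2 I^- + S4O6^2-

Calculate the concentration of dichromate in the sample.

n(S2O3^2-) = 0.03976 × 0.1728 = 6.871 × 10^-3 mol
n(I2) = n(S2O3^2-)/2 = 3.435 × 10^-3 mol
From the 1:3 ratio, n(Cr2O7^2-) in the aliquot = 1/3 × 3.435 × 10^-3 = 1.145 × 10^-3 mol
[Cr2O7^2-] = 1.145 × 10^-3 / 0.01949 = 0.05875 mol/L

0.05875 mol/L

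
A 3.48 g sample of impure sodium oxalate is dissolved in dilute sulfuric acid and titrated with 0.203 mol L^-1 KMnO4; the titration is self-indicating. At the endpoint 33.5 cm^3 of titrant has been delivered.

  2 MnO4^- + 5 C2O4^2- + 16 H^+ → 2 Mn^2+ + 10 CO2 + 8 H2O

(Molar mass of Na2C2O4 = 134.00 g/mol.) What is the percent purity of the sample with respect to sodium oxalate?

n(KMnO4) = 0.0335 L × 0.203 mol/L = 6.80 × 10^-3 mol
From the 5:2 ratio, n(Na2C2O4) = 5/2 × 6.80 × 10^-3 = 0.0170 mol
mass of Na2C2O4 = 0.0170 × 134.00 g/mol = 2.28 g
% Na2C2O4 = 2.28 / 3.48 × 100 = 65.5 %

65.5 %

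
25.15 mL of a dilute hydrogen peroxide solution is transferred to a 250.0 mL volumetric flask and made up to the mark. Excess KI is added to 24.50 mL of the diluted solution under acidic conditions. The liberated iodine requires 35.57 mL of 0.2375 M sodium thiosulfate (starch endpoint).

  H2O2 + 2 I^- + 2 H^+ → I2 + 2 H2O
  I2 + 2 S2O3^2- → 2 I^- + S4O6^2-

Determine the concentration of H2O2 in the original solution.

n(S2O3^2-) = 0.03557 × 0.2375 = 8.448 × 10^-3 mol
n(I2) = n(S2O3^2-)/2 = 4.224 × 10^-3 mol
n(H2O2) in the aliquot = 4.224 × 10^-3 mol (1:1 ratio)
[H2O2]_dilute = 4.224 × 10^-3 / 0.02450 = 0.1724 mol/L
[H2O2]_original = 0.1724 × 250.0/25.15 = 1.714 mol/L

1.714 M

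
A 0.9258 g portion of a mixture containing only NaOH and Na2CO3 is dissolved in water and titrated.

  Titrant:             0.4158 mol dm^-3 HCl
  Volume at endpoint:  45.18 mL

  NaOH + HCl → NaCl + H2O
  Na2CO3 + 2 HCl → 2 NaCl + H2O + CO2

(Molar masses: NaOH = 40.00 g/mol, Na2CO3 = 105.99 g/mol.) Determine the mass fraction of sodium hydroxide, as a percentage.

n(HCl) = 0.04518 × 0.4158 = 0.01879 mol
Let x = n(NaOH), y = n(Na2CO3).
Titrant: 1x + 2y = 0.01879;  mass: 40.00x + 105.99y = 0.9258
Solving, x = 5.368 × 10^-3 mol, y = 6.709 × 10^-3 mol
mass of NaOH = 5.368 × 10^-3 × 40.00 = 0.2147 g
% NaOH = 0.2147 / 0.9258 × 100 = 23.19 %

23.19 %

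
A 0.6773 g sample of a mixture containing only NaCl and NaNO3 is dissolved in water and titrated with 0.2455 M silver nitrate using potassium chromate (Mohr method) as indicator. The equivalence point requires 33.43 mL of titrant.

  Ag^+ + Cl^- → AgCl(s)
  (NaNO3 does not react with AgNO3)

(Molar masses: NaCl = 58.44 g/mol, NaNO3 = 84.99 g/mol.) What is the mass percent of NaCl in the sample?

70.81 %

n(AgNO3) = 0.03343 × 0.2455 = 8.207 × 10^-3 mol
Let x = n(NaCl), y = n(NaNO3).
Titrant: 1x = 8.207 × 10^-3;  mass: 58.44x + 84.99y = 0.6773
Solving, x = 8.207 × 10^-3 mol, y = 2.326 × 10^-3 mol
mass of NaCl = 8.207 × 10^-3 × 58.44 = 0.4796 g
% NaCl = 0.4796 / 0.6773 × 100 = 70.81 %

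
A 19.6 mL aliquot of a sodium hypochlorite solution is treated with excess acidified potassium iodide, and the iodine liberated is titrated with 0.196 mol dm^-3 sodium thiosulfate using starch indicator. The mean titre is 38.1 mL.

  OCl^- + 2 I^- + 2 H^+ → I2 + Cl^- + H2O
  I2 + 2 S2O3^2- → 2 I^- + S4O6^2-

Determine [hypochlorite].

n(S2O3^2-) = 0.0381 × 0.196 = 7.47 × 10^-3 mol
n(I2) = n(S2O3^2-)/2 = 3.73 × 10^-3 mol
n(OCl^-) in the aliquot = 3.73 × 10^-3 mol (1:1 ratio)
[OCl^-] = 3.73 × 10^-3 / 0.0196 = 0.191 mol/L

0.191 mol/L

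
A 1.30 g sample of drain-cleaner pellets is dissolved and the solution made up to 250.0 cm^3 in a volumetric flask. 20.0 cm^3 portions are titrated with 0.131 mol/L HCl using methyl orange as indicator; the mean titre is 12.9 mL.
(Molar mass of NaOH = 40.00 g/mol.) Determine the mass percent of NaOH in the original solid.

NaOH + HCl → NaCl + H2O
n(HCl) per titration = 0.0129 × 0.131 = 1.69 × 10^-3 mol
n(NaOH) in each aliquot = 1.69 × 10^-3 mol (1:1 ratio)
n(NaOH) in the whole flask = 1.69 × 10^-3 × 250.0/20.0 = 0.0211 mol
mass of NaOH = 0.0211 × 40.00 = 0.845 g
% NaOH = 0.845 / 1.30 × 100 = 65.0 %

65.0 %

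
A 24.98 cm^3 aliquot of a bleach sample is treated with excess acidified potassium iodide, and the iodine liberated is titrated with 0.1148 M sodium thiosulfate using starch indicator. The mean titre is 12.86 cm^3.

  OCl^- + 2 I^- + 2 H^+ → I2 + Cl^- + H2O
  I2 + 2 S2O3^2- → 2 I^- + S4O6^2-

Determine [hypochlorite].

n(S2O3^2-) = 0.01286 × 0.1148 = 1.476 × 10^-3 mol
n(I2) = n(S2O3^2-)/2 = 7.382 × 10^-4 mol
n(OCl^-) in the aliquot = 7.382 × 10^-4 mol (1:1 ratio)
[OCl^-] = 7.382 × 10^-4 / 0.02498 = 0.02955 mol/L

0.02955 M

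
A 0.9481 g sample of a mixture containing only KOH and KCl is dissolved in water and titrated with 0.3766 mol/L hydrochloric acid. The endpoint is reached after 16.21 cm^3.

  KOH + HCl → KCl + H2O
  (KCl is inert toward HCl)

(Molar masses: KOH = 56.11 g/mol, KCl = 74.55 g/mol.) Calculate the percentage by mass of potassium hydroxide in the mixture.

n(HCl) = 0.01621 × 0.3766 = 6.105 × 10^-3 mol
Let x = n(KOH), y = n(KCl).
Titrant: 1x = 6.105 × 10^-3;  mass: 56.11x + 74.55y = 0.9481
Solving, x = 6.105 × 10^-3 mol, y = 8.123 × 10^-3 mol
mass of KOH = 6.105 × 10^-3 × 56.11 = 0.3425 g
% KOH = 0.3425 / 0.9481 × 100 = 36.13 %

36.13 %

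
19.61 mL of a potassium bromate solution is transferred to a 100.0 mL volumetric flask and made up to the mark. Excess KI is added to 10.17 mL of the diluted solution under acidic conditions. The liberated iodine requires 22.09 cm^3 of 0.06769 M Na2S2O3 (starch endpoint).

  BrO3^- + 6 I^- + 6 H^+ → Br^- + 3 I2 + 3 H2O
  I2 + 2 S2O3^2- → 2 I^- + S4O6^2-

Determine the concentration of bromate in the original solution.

0.1250 M

n(S2O3^2-) = 0.02209 × 0.06769 = 1.495 × 10^-3 mol
n(I2) = n(S2O3^2-)/2 = 7.476 × 10^-4 mol
From the 1:3 ratio, n(BrO3^-) in the aliquot = 1/3 × 7.476 × 10^-4 = 2.492 × 10^-4 mol
[BrO3^-]_dilute = 2.492 × 10^-4 / 0.01017 = 0.02450 mol/L
[BrO3^-]_original = 0.02450 × 100.0/19.61 = 0.1250 mol/L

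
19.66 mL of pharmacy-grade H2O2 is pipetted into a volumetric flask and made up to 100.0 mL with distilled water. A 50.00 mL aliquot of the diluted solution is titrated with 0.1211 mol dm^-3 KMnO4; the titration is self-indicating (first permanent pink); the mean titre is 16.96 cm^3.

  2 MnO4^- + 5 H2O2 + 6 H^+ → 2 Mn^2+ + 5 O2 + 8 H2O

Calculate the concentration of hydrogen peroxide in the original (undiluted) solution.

0.5223 mol/L

n(KMnO4) = 0.01696 × 0.1211 = 2.054 × 10^-3 mol
From the 5:2 ratio, n(H2O2) in the aliquot = 5/2 × 2.054 × 10^-3 = 5.135 × 10^-3 mol
[H2O2]_dilute = 5.135 × 10^-3 / 0.05000 = 0.1027 mol/L
Dilution factor = 100.0 / 19.66 = 5.086
[H2O2]_stock = 0.1027 × 5.086 = 0.5223 mol/L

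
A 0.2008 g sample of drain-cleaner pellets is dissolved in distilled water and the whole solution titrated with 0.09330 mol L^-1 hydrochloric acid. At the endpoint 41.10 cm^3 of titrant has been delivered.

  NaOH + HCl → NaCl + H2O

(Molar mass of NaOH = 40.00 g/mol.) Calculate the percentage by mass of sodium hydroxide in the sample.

n(HCl) = 0.04110 L × 0.09330 mol/L = 3.835 × 10^-3 mol
n(NaOH) = 3.835 × 10^-3 mol (1:1 ratio)
mass of NaOH = 3.835 × 10^-3 × 40.00 g/mol = 0.1534 g
% NaOH = 0.1534 / 0.2008 × 100 = 76.39 %

76.39 %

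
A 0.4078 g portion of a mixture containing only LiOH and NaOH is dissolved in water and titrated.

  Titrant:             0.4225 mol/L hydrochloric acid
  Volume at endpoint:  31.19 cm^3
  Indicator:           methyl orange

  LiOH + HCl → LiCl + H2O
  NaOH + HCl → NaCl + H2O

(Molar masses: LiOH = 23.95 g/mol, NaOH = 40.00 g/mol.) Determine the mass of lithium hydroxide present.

n(HCl) = 0.03119 × 0.4225 = 0.01318 mol
Let x = n(LiOH), y = n(NaOH).
Titrant: 1x + 1y = 0.01318;  mass: 23.95x + 40.00y = 0.4078
Solving, x = 7.434 × 10^-3 mol, y = 5.744 × 10^-3 mol
mass of LiOH = 7.434 × 10^-3 × 23.95 = 0.1780 g

0.1780 g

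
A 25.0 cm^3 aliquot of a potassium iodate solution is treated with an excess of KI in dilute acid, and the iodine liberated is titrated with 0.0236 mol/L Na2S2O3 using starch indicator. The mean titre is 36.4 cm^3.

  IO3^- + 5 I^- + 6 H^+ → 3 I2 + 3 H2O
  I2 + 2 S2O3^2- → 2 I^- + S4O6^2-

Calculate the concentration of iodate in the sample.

n(S2O3^2-) = 0.0364 × 0.0236 = 8.59 × 10^-4 mol
n(I2) = n(S2O3^2-)/2 = 4.30 × 10^-4 mol
From the 1:3 ratio, n(IO3^-) in the aliquot = 1/3 × 4.30 × 10^-4 = 1.43 × 10^-4 mol
[IO3^-] = 1.43 × 10^-4 / 0.0250 = 0.00573 mol/L

0.00573 mol/L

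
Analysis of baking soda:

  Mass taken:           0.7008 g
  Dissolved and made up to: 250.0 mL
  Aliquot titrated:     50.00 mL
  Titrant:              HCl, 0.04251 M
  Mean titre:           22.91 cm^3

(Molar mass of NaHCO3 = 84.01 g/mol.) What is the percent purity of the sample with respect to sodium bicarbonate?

58.37 %

NaHCO3 + HCl → NaCl + H2O + CO2
n(HCl) per titration = 0.02291 × 0.04251 = 9.739 × 10^-4 mol
n(NaHCO3) in each aliquot = 9.739 × 10^-4 mol (1:1 ratio)
n(NaHCO3) in the whole flask = 9.739 × 10^-4 × 250.0/50.00 = 4.870 × 10^-3 mol
mass of NaHCO3 = 4.870 × 10^-3 × 84.01 = 0.4091 g
% NaHCO3 = 0.4091 / 0.7008 × 100 = 58.37 %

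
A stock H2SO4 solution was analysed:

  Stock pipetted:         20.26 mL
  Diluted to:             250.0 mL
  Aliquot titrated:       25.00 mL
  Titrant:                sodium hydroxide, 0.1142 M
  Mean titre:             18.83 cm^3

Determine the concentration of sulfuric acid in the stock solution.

H2SO4 + 2 NaOH → Na2SO4 + 2 H2O
n(NaOH) = 0.01883 × 0.1142 = 2.150 × 10^-3 mol
From the 1:2 ratio, n(H2SO4) in the aliquot = 1/2 × 2.150 × 10^-3 = 1.075 × 10^-3 mol
[H2SO4]_dilute = 1.075 × 10^-3 / 0.02500 = 0.04301 mol/L
Dilution factor = 250.0 / 20.26 = 12.34
[H2SO4]_stock = 0.04301 × 12.34 = 0.5307 mol/L

0.5307 M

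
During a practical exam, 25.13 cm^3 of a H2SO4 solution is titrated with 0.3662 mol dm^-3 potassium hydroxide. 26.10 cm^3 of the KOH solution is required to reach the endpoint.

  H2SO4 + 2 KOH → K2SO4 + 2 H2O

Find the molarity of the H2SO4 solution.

0.1902 mol/L

n(KOH) = 0.02610 L × 0.3662 mol/L = 9.558 × 10^-3 mol
From the 1:2 mole ratio, n(H2SO4) = 1/2 × 9.558 × 10^-3 = 4.779 × 10^-3 mol
[H2SO4] = 4.779 × 10^-3 mol / 0.02513 L = 0.1902 mol/L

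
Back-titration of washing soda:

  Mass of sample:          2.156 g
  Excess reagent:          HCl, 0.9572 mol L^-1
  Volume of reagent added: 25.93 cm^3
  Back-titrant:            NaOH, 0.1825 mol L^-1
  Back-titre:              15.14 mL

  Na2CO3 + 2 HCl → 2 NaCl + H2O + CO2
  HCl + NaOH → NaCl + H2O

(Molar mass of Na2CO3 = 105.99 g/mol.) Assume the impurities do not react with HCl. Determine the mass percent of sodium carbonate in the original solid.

54.22 %

n(HCl) added = 0.02593 × 0.9572 = 0.02482 mol
n(NaOH) used in back-titration = 0.01514 × 0.1825 = 2.763 × 10^-3 mol
n(HCl) left over = 2.763 × 10^-3 mol (1:1 ratio)
n(HCl) consumed by analyte = 0.02482 − 2.763 × 10^-3 = 0.02206 mol
From the 1:2 ratio, n(Na2CO3) = 1/2 × 0.02206 = 0.01103 mol
mass of Na2CO3 = 0.01103 × 105.99 = 1.169 g
% Na2CO3 = 1.169 / 2.156 × 100 = 54.22 %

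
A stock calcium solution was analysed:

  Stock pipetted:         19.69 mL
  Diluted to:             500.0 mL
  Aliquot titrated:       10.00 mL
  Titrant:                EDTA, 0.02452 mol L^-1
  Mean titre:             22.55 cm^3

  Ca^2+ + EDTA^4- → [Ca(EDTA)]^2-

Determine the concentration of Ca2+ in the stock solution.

1.404 mol/L

n(EDTA) = 0.02255 × 0.02452 = 5.529 × 10^-4 mol
n(Ca2+) in the aliquot = 5.529 × 10^-4 mol (1:1 ratio)
[Ca2+]_dilute = 5.529 × 10^-4 / 0.01000 = 0.05529 mol/L
Dilution factor = 500.0 / 19.69 = 25.39
[Ca2+]_stock = 0.05529 × 25.39 = 1.404 mol/L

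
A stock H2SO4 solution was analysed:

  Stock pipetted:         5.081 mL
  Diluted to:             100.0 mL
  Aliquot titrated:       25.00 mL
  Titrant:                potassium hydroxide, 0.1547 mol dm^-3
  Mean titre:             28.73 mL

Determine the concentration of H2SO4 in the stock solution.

1.749 mol/L

H2SO4 + 2 KOH → K2SO4 + 2 H2O
n(KOH) = 0.02873 × 0.1547 = 4.445 × 10^-3 mol
From the 1:2 ratio, n(H2SO4) in the aliquot = 1/2 × 4.445 × 10^-3 = 2.222 × 10^-3 mol
[H2SO4]_dilute = 2.222 × 10^-3 / 0.02500 = 0.08889 mol/L
Dilution factor = 100.0 / 5.081 = 19.68
[H2SO4]_stock = 0.08889 × 19.68 = 1.749 mol/L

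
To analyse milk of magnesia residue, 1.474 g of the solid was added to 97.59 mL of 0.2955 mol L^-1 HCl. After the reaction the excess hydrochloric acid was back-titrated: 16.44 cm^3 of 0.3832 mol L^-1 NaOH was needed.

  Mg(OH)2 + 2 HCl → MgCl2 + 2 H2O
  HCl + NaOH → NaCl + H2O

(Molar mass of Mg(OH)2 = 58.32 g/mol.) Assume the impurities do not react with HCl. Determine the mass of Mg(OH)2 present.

0.6572 g

n(HCl) added = 0.09759 × 0.2955 = 0.02884 mol
n(NaOH) used in back-titration = 0.01644 × 0.3832 = 6.300 × 10^-3 mol
n(HCl) left over = 6.300 × 10^-3 mol (1:1 ratio)
n(HCl) consumed by analyte = 0.02884 − 6.300 × 10^-3 = 0.02254 mol
From the 1:2 ratio, n(Mg(OH)2) = 1/2 × 0.02254 = 0.01127 mol
mass of Mg(OH)2 = 0.01127 × 58.32 = 0.6572 g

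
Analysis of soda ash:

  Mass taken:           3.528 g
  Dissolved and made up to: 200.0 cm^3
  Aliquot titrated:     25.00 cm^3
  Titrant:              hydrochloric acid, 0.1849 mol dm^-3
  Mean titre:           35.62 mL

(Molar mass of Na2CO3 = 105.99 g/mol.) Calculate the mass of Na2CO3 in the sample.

2.792 g

Na2CO3 + 2 HCl → 2 NaCl + H2O + CO2
n(HCl) per titration = 0.03562 × 0.1849 = 6.586 × 10^-3 mol
From the 1:2 ratio, n(Na2CO3) in each aliquot = 1/2 × 6.586 × 10^-3 = 3.293 × 10^-3 mol
n(Na2CO3) in the whole flask = 3.293 × 10^-3 × 200.0/25.00 = 0.02634 mol
mass of Na2CO3 = 0.02634 × 105.99 = 2.792 g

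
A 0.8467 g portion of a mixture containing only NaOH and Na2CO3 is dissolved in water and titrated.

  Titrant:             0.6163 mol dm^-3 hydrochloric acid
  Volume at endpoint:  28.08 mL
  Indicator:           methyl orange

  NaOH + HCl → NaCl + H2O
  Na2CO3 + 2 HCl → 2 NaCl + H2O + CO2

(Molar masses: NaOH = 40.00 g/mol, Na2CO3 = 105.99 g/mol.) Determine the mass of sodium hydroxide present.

n(HCl) = 0.02808 × 0.6163 = 0.01731 mol
Let x = n(NaOH), y = n(Na2CO3).
Titrant: 1x + 2y = 0.01731;  mass: 40.00x + 105.99y = 0.8467
Solving, x = 5.419 × 10^-3 mol, y = 5.944 × 10^-3 mol
mass of NaOH = 5.419 × 10^-3 × 40.00 = 0.2167 g

0.2167 g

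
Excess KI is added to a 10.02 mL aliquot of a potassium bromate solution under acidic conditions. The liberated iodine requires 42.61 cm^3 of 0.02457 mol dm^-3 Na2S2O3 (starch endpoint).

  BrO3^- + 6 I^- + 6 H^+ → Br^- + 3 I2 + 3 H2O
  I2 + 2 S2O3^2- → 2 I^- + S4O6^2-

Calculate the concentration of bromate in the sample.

0.01741 mol/L

n(S2O3^2-) = 0.04261 × 0.02457 = 1.047 × 10^-3 mol
n(I2) = n(S2O3^2-)/2 = 5.235 × 10^-4 mol
From the 1:3 ratio, n(BrO3^-) in the aliquot = 1/3 × 5.235 × 10^-4 = 1.745 × 10^-4 mol
[BrO3^-] = 1.745 × 10^-4 / 0.01002 = 0.01741 mol/L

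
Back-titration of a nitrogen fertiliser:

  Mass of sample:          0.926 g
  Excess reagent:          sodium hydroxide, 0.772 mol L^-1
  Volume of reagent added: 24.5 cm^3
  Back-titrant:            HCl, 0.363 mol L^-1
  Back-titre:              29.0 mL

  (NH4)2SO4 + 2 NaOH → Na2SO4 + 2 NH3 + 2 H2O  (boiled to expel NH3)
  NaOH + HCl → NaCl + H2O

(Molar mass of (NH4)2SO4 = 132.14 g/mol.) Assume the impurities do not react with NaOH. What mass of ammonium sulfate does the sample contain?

n(NaOH) added = 0.0245 × 0.772 = 0.0189 mol
n(HCl) used in back-titration = 0.0290 × 0.363 = 0.0105 mol
n(NaOH) left over = 0.0105 mol (1:1 ratio)
n(NaOH) consumed by analyte = 0.0189 − 0.0105 = 8.39 × 10^-3 mol
From the 1:2 ratio, n((NH4)2SO4) = 1/2 × 8.39 × 10^-3 = 4.19 × 10^-3 mol
mass of (NH4)2SO4 = 4.19 × 10^-3 × 132.14 = 0.554 g

0.554 g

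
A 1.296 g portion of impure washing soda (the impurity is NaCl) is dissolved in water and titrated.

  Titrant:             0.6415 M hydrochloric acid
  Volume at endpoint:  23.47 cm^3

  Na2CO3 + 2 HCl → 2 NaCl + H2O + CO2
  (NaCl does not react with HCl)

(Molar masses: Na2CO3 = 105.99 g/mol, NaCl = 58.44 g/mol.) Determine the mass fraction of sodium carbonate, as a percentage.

n(HCl) = 0.02347 × 0.6415 = 0.01506 mol
Let x = n(Na2CO3), y = n(NaCl).
Titrant: 2x = 0.01506;  mass: 105.99x + 58.44y = 1.296
Solving, x = 7.528 × 10^-3 mol, y = 8.523 × 10^-3 mol
mass of Na2CO3 = 7.528 × 10^-3 × 105.99 = 0.7979 g
% Na2CO3 = 0.7979 / 1.296 × 100 = 61.57 %

61.57 %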